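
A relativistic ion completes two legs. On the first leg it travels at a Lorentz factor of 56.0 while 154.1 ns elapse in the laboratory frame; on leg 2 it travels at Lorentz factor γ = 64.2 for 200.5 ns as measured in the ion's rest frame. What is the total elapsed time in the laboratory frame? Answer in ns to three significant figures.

Leg 1: 154.1 ns is already measured in the laboratory frame.
Leg 2: γ = 64.2; Δt_2 = 64.20 × 200.5 = 1.287×10⁴ ns.
Total: 154.1 + 1.287×10⁴ ns.

Δt = 1.30×10⁴ ns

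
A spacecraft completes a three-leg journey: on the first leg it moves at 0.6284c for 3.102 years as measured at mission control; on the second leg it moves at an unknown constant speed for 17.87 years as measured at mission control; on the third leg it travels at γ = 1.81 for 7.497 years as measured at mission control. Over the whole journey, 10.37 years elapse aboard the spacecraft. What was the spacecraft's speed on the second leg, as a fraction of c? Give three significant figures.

β = 0.977

Leg 1: γ = 1/√(1 − 0.6284²) = 1/√0.6051 = 1.286; τ_1 = 3.102/1.286 = 2.413 years.
Leg 2: speed unknown; τ_2 = 17.87/γ_2.
Leg 3: γ = 1.81; τ_3 = 7.497/1.810 = 4.142 years.
Total proper time: 2.413 + τ_2 + 4.142 = 10.37, so τ_2 = 10.37 − 6.555 = 3.815 years.
γ_2 = 17.87/3.815 = 4.684; β = √(1 − 1/γ²) = √0.9544.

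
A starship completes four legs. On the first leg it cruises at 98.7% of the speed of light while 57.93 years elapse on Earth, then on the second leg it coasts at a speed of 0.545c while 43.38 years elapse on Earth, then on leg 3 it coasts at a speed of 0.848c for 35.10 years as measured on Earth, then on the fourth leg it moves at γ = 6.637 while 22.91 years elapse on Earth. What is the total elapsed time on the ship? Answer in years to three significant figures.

τ = 67.7 years

Leg 1: β = 0.987; γ = 1/√(1 − 0.987²) = 1/√0.02583 = 6.222; τ_1 = 57.93/6.222 = 9.311 years.
Leg 2: γ = 1/√(1 − 0.545²) = 1/√0.7030 = 1.193; τ_2 = 43.38/1.193 = 36.37 years.
Leg 3: γ = 1/√(1 − 0.848²) = 1/√0.2809 = 1.887; τ_3 = 35.10/1.887 = 18.60 years.
Leg 4: γ = 6.637; τ_4 = 22.91/6.637 = 3.452 years.
Total: 9.311 + 36.37 + 18.60 + 3.452 years.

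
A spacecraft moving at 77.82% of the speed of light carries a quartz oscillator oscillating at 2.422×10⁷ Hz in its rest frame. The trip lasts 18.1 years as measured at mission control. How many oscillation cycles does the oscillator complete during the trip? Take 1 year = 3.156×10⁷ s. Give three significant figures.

N = 8.69×10¹⁵

β = 0.7782; γ = 1/√(1 − 0.7782²) = 1/√0.3944 = 1.592
The oscillator's own cycle count is N = f × τ where τ is the proper time aboard the spacecraft. τ = Δt/γ = 18.1/1.592 = 11.37 years = 3.587×10⁸ s.
N = 2.422×10⁷ × 3.587×10⁸ = 8.689×10¹⁵.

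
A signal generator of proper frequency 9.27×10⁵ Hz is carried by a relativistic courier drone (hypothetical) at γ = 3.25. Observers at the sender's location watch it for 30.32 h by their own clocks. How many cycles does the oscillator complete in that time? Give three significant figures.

γ = 3.25
During 30.32 h of lab time, the oscillator's proper time advances by τ = Δt/γ = 30.32/3.250 = 9.329 h = 3.359×10⁴ s.
N = f × τ = 9.27×10⁵ × 3.359×10⁴ = 3.113×10¹⁰.

N = 3.11×10¹⁰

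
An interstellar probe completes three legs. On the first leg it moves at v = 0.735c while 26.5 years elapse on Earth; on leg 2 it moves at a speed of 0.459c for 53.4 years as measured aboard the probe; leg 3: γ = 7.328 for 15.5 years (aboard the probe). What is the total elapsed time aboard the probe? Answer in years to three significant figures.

Leg 1: γ = 1/√(1 − 0.735²) = 1/√0.4598 = 1.475; τ_1 = 26.5/1.475 = 17.97 years.
Leg 2: 53.4 years is already measured aboard the probe.
Leg 3: 15.5 years is already measured aboard the probe.
Total: 17.97 + 53.40 + 15.50 years.

τ = 86.9 years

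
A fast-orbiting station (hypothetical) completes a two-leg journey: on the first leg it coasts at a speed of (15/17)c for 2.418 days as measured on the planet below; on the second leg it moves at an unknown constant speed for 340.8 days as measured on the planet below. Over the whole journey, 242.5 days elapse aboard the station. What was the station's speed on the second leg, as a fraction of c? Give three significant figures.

Leg 1: γ = 1/√(1 − (15/17)²) = 17/8 = 2.125; τ_1 = 2.418/2.125 = 1.138 days.
Leg 2: speed unknown; τ_2 = 340.8/γ_2.
Total proper time: 1.138 + τ_2 = 242.5, so τ_2 = 242.5 − 1.138 = 241.4 days.
γ_2 = 340.8/241.4 = 1.412; β = √(1 − 1/γ²) = √0.4984.

β = 0.706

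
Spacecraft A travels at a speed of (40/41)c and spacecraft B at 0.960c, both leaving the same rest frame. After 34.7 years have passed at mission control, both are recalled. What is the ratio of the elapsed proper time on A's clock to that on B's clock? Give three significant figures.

τ_A/τ_B = 0.784

A: γ = 1/√(1 − (40/41)²) = 41/9 ≈ 4.556. B: γ = 1/√(1 − 0.960²) = 25/7 ≈ 3.571.
τ_A/τ_B = γ_B/γ_A = 3.571/4.556 = 0.7840, so τ_A/τ_B = 0.7840.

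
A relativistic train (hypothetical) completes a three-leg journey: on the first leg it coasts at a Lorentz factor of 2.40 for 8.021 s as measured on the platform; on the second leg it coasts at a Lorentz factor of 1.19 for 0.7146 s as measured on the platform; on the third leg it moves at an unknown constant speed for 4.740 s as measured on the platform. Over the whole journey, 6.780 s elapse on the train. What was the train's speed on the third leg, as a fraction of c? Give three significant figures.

β = 0.801

Leg 1: γ = 2.40; τ_1 = 8.021/2.400 = 3.342 s.
Leg 2: γ = 1.19; τ_2 = 0.7146/1.190 = 0.6005 s.
Leg 3: speed unknown; τ_3 = 4.740/γ_3.
Total proper time: 3.342 + 0.6005 + τ_3 = 6.780, so τ_3 = 6.780 − 3.943 = 2.837 s.
γ_3 = 4.740/2.837 = 1.671; β = √(1 − 1/γ²) = √0.6417.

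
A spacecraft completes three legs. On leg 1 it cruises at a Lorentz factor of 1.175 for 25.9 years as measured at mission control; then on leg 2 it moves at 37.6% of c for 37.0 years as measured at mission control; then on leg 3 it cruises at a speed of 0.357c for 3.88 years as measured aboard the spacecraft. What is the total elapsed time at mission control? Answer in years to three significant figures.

Δt = 67.1 years

Leg 1: 25.9 years is already measured at mission control.
Leg 2: 37.0 years is already measured at mission control.
Leg 3: γ = 1/√(1 − 0.357²) = 1/√0.8726 = 1.071; Δt_3 = 1.071 × 3.88 = 4.154 years.
Total: 25.90 + 37.00 + 4.154 years.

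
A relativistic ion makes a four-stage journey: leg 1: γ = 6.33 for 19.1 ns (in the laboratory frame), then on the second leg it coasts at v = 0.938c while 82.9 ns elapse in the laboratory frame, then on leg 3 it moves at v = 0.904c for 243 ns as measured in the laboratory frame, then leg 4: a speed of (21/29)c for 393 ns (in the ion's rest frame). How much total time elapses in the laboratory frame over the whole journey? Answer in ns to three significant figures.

Δt = 915 ns

Leg 1: 19.1 ns is already measured in the laboratory frame.
Leg 2: 82.9 ns is already measured in the laboratory frame.
Leg 3: 243 ns is already measured in the laboratory frame.
Leg 4: γ = 1/√(1 − (21/29)²) = 29/20 = 1.450; Δt_4 = 1.450 × 393 = 569.9 ns.
Total: 19.10 + 82.90 + 243.0 + 569.9 ns.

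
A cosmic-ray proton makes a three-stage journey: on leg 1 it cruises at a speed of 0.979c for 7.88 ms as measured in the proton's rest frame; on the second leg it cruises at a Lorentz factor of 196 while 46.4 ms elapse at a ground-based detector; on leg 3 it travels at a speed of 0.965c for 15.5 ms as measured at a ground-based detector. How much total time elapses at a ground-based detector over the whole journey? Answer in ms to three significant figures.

Leg 1: γ = 1/√(1 − 0.979²) = 1/√0.04156 = 4.905; Δt_1 = 4.905 × 7.88 = 38.65 ms.
Leg 2: 46.4 ms is already measured at a ground-based detector.
Leg 3: 15.5 ms is already measured at a ground-based detector.
Total: 38.65 + 46.40 + 15.50 ms.

Δt = 101 ms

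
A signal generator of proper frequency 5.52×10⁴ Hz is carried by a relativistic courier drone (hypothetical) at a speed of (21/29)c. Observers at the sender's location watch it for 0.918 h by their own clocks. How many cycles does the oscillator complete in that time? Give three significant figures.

N = 1.26×10⁸

γ = 1/√(1 − (21/29)²) = 29/20 = 1.450
During 0.918 h of lab time, the oscillator's proper time advances by τ = Δt/γ = 0.918/1.450 = 0.6331 h = 2.279×10³ s.
N = f × τ = 5.52×10⁴ × 2.279×10³ = 1.258×10⁸.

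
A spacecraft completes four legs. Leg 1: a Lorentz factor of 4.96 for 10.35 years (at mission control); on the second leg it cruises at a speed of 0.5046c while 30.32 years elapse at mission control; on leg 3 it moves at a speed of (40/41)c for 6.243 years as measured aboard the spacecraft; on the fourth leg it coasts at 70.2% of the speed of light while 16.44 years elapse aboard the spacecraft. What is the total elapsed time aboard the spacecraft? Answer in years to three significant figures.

τ = 50.9 years

Leg 1: γ = 4.96; τ_1 = 10.35/4.960 = 2.087 years.
Leg 2: γ = 1/√(1 − 0.5046²) = 1/√0.7454 = 1.158; τ_2 = 30.32/1.158 = 26.18 years.
Leg 3: 6.243 years is already measured aboard the spacecraft.
Leg 4: 16.44 years is already measured aboard the spacecraft.
Total: 2.087 + 26.18 + 6.243 + 16.44 years.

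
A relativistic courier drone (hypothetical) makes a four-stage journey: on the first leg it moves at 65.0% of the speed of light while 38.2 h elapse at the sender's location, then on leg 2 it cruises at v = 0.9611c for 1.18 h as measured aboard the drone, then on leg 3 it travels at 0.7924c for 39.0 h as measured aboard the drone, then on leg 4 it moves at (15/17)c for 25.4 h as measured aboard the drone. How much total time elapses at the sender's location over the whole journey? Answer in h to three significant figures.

Δt = 160 h

Leg 1: 38.2 h is already measured at the sender's location.
Leg 2: γ = 1/√(1 − 0.9611²) = 1/√0.07629 = 3.621; Δt_2 = 3.621 × 1.18 = 4.272 h.
Leg 3: γ = 1/√(1 − 0.7924²) = 1/√0.3721 = 1.639; Δt_3 = 1.639 × 39.0 = 63.93 h.
Leg 4: γ = 1/√(1 − (15/17)²) = 17/8 = 2.125; Δt_4 = 2.125 × 25.4 = 53.97 h.
Total: 38.20 + 4.272 + 63.93 + 53.97 h.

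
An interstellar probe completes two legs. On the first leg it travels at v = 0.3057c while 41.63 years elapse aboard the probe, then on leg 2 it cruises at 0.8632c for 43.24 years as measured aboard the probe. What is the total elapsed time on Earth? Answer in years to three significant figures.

Leg 1: γ = 1/√(1 − 0.3057²) = 1/√0.9065 = 1.050; Δt_1 = 1.050 × 41.63 = 43.72 years.
Leg 2: γ = 1/√(1 − 0.8632²) = 1/√0.2549 = 1.981; Δt_2 = 1.981 × 43.24 = 85.65 years.
Total: 43.72 + 85.65 years.

Δt = 129 years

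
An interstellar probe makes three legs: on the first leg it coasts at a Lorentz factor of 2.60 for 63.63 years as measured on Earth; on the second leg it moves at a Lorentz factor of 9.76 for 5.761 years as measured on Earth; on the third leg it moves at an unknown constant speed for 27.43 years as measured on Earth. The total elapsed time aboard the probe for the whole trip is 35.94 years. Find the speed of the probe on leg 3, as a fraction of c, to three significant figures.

Leg 1: γ = 2.60; τ_1 = 63.63/2.600 = 24.47 years.
Leg 2: γ = 9.76; τ_2 = 5.761/9.760 = 0.5903 years.
Leg 3: speed unknown; τ_3 = 27.43/γ_3.
Total proper time: 24.47 + 0.5903 + τ_3 = 35.94, so τ_3 = 35.94 − 25.06 = 10.88 years.
γ_3 = 27.43/10.88 = 2.522; β = √(1 − 1/γ²) = √0.8428.

β = 0.918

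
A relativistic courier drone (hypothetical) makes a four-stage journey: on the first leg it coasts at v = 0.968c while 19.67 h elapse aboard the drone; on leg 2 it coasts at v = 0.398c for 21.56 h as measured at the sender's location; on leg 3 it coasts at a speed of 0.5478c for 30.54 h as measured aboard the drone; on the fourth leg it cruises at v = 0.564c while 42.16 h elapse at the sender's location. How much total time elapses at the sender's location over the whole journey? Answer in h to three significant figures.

Leg 1: γ = 1/√(1 − 0.968²) = 1/√0.06298 = 3.985; Δt_1 = 3.985 × 19.67 = 78.38 h.
Leg 2: 21.56 h is already measured at the sender's location.
Leg 3: γ = 1/√(1 − 0.5478²) = 1/√0.6999 = 1.195; Δt_3 = 1.195 × 30.54 = 36.50 h.
Leg 4: 42.16 h is already measured at the sender's location.
Total: 78.38 + 21.56 + 36.50 + 42.16 h.

Δt = 179 h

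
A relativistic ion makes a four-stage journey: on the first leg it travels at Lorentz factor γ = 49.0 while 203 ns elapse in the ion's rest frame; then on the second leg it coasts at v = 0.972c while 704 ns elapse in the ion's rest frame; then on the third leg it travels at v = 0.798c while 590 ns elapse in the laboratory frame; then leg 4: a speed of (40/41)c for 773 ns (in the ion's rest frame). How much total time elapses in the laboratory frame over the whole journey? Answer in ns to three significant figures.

Δt = 1.71×10⁴ ns

Leg 1: γ = 49.0; Δt_1 = 49.00 × 203 = 9947 ns.
Leg 2: γ = 1/√(1 − 0.972²) = 1/√0.05522 = 4.256; Δt_2 = 4.256 × 704 = 2996 ns.
Leg 3: 590 ns is already measured in the laboratory frame.
Leg 4: γ = 1/√(1 − (40/41)²) = 41/9 ≈ 4.556; Δt_4 = 4.556 × 773 = 3521 ns.
Total: 9947 + 2996 + 590.0 + 3521 ns.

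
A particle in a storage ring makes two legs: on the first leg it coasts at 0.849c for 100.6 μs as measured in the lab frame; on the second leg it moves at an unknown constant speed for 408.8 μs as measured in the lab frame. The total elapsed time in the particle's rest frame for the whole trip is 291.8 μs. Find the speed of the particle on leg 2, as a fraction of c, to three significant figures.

β = 0.812

Leg 1: γ = 1/√(1 − 0.849²) = 1/√0.2792 = 1.893; τ_1 = 100.6/1.893 = 53.16 μs.
Leg 2: speed unknown; τ_2 = 408.8/γ_2.
Total proper time: 53.16 + τ_2 = 291.8, so τ_2 = 291.8 − 53.16 = 238.6 μs.
γ_2 = 408.8/238.6 = 1.713; β = √(1 − 1/γ²) = √0.6592.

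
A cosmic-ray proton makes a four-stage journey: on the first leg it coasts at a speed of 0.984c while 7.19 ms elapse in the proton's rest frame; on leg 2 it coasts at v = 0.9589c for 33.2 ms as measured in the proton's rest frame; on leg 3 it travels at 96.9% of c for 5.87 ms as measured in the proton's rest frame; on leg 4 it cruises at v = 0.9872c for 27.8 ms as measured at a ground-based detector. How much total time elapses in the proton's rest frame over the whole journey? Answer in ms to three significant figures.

τ = 50.7 ms

Leg 1: 7.19 ms is already measured in the proton's rest frame.
Leg 2: 33.2 ms is already measured in the proton's rest frame.
Leg 3: 5.87 ms is already measured in the proton's rest frame.
Leg 4: γ = 1/√(1 − 0.9872²) = 1/√0.02544 = 6.270; τ_4 = 27.8/6.270 = 4.434 ms.
Total: 7.190 + 33.20 + 5.870 + 4.434 ms.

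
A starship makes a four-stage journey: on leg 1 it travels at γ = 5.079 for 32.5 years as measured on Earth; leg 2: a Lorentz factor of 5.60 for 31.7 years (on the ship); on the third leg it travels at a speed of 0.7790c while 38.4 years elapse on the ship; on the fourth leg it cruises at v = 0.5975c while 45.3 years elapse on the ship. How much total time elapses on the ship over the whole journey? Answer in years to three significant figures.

τ = 122 years

Leg 1: γ = 5.079; τ_1 = 32.5/5.079 = 6.399 years.
Leg 2: 31.7 years is already measured on the ship.
Leg 3: 38.4 years is already measured on the ship.
Leg 4: 45.3 years is already measured on the ship.
Total: 6.399 + 31.70 + 38.40 + 45.30 years.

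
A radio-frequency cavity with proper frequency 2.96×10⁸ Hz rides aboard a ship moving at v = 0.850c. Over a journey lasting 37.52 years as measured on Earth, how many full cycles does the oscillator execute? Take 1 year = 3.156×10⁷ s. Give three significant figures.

N = 1.85×10¹⁷

γ = 1/√(1 − 0.850²) = 1/√0.2775 = 1.898
The oscillator's own cycle count is N = f × τ where τ is the proper time on the ship. τ = Δt/γ = 37.52/1.898 = 19.76 years = 6.238×10⁸ s.
N = 2.96×10⁸ × 6.238×10⁸ = 1.846×10¹⁷.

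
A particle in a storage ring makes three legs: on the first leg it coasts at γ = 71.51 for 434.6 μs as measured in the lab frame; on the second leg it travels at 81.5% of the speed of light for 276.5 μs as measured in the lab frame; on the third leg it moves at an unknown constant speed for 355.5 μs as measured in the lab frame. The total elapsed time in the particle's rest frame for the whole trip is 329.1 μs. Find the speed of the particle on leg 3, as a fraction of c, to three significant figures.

Leg 1: γ = 71.51; τ_1 = 434.6/71.51 = 6.077 μs.
Leg 2: β = 0.815; γ = 1/√(1 − 0.815²) = 1/√0.3358 = 1.726; τ_2 = 276.5/1.726 = 160.2 μs.
Leg 3: speed unknown; τ_3 = 355.5/γ_3.
Total proper time: 6.077 + 160.2 + τ_3 = 329.1, so τ_3 = 329.1 − 166.3 = 162.8 μs.
γ_3 = 355.5/162.8 = 2.184; β = √(1 − 1/γ²) = √0.7903.

β = 0.889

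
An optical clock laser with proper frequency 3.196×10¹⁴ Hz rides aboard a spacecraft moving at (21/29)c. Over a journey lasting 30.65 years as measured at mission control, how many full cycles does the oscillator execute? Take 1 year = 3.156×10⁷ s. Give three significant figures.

γ = 1/√(1 − (21/29)²) = 29/20 = 1.450
The oscillator's own cycle count is N = f × τ where τ is the proper time aboard the spacecraft. τ = Δt/γ = 30.65/1.450 = 21.14 years = 6.671×10⁸ s.
N = 3.196×10¹⁴ × 6.671×10⁸ = 2.132×10²³.

N = 2.13×10²³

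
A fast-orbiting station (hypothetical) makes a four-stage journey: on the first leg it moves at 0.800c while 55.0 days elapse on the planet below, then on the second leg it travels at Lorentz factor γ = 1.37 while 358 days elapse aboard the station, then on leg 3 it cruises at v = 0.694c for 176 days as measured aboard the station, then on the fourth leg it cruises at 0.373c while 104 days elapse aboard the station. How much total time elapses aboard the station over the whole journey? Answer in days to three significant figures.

τ = 671 days

Leg 1: γ = 1/√(1 − 0.800²) = 5/3 ≈ 1.667; τ_1 = 55.0/1.667 = 33.00 days.
Leg 2: 358 days is already measured aboard the station.
Leg 3: 176 days is already measured aboard the station.
Leg 4: 104 days is already measured aboard the station.
Total: 33.00 + 358.0 + 176.0 + 104.0 days.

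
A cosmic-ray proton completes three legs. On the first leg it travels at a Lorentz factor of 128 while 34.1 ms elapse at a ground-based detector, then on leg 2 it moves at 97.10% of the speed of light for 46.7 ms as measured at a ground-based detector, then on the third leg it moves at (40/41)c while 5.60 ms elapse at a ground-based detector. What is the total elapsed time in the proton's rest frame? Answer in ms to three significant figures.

Leg 1: γ = 128; τ_1 = 34.1/128.0 = 0.2664 ms.
Leg 2: β = 0.9710; γ = 1/√(1 − 0.9710²) = 1/√0.05716 = 4.183; τ_2 = 46.7/4.183 = 11.17 ms.
Leg 3: γ = 1/√(1 − (40/41)²) = 41/9 ≈ 4.556; τ_3 = 5.60/4.556 = 1.229 ms.
Total: 0.2664 + 11.17 + 1.229 ms.

τ = 12.7 ms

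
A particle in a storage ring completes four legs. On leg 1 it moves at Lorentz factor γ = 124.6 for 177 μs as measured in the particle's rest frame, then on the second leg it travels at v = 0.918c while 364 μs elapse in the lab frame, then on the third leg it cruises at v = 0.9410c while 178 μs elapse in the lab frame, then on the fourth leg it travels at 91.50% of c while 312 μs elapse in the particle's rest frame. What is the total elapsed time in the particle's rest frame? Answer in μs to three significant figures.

τ = 694 μs

Leg 1: 177 μs is already measured in the particle's rest frame.
Leg 2: γ = 1/√(1 − 0.918²) = 1/√0.1573 = 2.522; τ_2 = 364/2.522 = 144.4 μs.
Leg 3: γ = 1/√(1 − 0.9410²) = 1/√0.1145 = 2.955; τ_3 = 178/2.955 = 60.24 μs.
Leg 4: 312 μs is already measured in the particle's rest frame.
Total: 177.0 + 144.4 + 60.24 + 312.0 μs.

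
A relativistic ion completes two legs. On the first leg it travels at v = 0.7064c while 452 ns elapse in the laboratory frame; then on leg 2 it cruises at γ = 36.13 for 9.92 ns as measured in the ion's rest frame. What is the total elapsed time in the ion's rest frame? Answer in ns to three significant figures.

τ = 330 ns

Leg 1: γ = 1/√(1 − 0.7064²) = 1/√0.5010 = 1.413; τ_1 = 452/1.413 = 319.9 ns.
Leg 2: 9.92 ns is already measured in the ion's rest frame.
Total: 319.9 + 9.920 ns.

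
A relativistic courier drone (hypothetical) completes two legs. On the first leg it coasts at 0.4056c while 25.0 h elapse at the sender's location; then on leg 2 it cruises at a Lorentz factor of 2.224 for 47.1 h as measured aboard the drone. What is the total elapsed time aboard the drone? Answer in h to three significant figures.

Leg 1: γ = 1/√(1 − 0.4056²) = 1/√0.8355 = 1.094; τ_1 = 25.0/1.094 = 22.85 h.
Leg 2: 47.1 h is already measured aboard the drone.
Total: 22.85 + 47.10 h.

τ = 70.0 h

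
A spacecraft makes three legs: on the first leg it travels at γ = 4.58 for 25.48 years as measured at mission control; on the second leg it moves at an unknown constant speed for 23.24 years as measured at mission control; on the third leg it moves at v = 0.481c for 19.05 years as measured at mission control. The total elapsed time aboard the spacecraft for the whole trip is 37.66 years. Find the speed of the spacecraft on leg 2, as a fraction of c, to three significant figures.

β = 0.749

Leg 1: γ = 4.58; τ_1 = 25.48/4.580 = 5.563 years.
Leg 2: speed unknown; τ_2 = 23.24/γ_2.
Leg 3: γ = 1/√(1 − 0.481²) = 1/√0.7686 = 1.141; τ_3 = 19.05/1.141 = 16.70 years.
Total proper time: 5.563 + τ_2 + 16.70 = 37.66, so τ_2 = 37.66 − 22.26 = 15.40 years.
γ_2 = 23.24/15.40 = 1.510; β = √(1 − 1/γ²) = √0.5612.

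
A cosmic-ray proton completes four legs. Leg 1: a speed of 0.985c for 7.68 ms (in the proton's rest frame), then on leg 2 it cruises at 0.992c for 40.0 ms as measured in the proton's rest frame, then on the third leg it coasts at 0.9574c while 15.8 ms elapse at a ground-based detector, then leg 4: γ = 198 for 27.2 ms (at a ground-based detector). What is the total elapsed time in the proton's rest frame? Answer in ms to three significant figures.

τ = 52.4 ms

Leg 1: 7.68 ms is already measured in the proton's rest frame.
Leg 2: 40.0 ms is already measured in the proton's rest frame.
Leg 3: γ = 1/√(1 − 0.9574²) = 1/√0.08339 = 3.463; τ_3 = 15.8/3.463 = 4.562 ms.
Leg 4: γ = 198; τ_4 = 27.2/198.0 = 0.1374 ms.
Total: 7.680 + 40.00 + 4.562 + 0.1374 ms.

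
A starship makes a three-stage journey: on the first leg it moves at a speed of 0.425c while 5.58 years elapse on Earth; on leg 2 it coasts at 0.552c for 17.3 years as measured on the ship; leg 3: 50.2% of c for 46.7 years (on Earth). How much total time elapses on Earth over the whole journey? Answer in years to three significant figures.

Leg 1: 5.58 years is already measured on Earth.
Leg 2: γ = 1/√(1 − 0.552²) = 1/√0.6953 = 1.199; Δt_2 = 1.199 × 17.3 = 20.75 years.
Leg 3: 46.7 years is already measured on Earth.
Total: 5.580 + 20.75 + 46.70 years.

Δt = 73.0 years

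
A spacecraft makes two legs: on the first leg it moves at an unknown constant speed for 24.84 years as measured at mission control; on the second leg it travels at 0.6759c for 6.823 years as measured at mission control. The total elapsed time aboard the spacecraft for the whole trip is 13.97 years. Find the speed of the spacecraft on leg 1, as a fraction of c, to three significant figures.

Leg 1: speed unknown; τ_1 = 24.84/γ_1.
Leg 2: γ = 1/√(1 − 0.6759²) = 1/√0.5432 = 1.357; τ_2 = 6.823/1.357 = 5.029 years.
Total proper time: τ_1 + 5.029 = 13.97, so τ_1 = 13.97 − 5.029 = 8.941 years.
γ_1 = 24.84/8.941 = 2.778; β = √(1 − 1/γ²) = √0.8704.

β = 0.933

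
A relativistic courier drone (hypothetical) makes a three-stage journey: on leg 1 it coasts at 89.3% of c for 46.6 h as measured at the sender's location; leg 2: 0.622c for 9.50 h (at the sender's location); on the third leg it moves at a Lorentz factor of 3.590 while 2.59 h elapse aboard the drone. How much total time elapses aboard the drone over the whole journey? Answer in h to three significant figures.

Leg 1: β = 0.893; γ = 1/√(1 − 0.893²) = 1/√0.2026 = 2.222; τ_1 = 46.6/2.222 = 20.97 h.
Leg 2: γ = 1/√(1 − 0.622²) = 1/√0.6131 = 1.277; τ_2 = 9.50/1.277 = 7.439 h.
Leg 3: 2.59 h is already measured aboard the drone.
Total: 20.97 + 7.439 + 2.590 h.

τ = 31.0 h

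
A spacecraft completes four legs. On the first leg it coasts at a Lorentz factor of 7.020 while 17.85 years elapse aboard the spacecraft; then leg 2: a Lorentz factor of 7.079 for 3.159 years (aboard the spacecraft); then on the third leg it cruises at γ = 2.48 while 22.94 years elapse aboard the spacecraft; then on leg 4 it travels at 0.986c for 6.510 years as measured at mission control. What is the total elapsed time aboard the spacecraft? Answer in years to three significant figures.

τ = 45.0 years

Leg 1: 17.85 years is already measured aboard the spacecraft.
Leg 2: 3.159 years is already measured aboard the spacecraft.
Leg 3: 22.94 years is already measured aboard the spacecraft.
Leg 4: γ = 1/√(1 − 0.986²) = 1/√0.02780 = 5.997; τ_4 = 6.510/5.997 = 1.086 years.
Total: 17.85 + 3.159 + 22.94 + 1.086 years.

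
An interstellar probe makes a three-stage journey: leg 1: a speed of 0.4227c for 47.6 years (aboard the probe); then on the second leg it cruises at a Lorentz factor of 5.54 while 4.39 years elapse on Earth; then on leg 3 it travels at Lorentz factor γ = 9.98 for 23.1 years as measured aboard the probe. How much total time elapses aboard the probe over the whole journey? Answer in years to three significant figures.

τ = 71.5 years

Leg 1: 47.6 years is already measured aboard the probe.
Leg 2: γ = 5.54; τ_2 = 4.39/5.540 = 0.7924 years.
Leg 3: 23.1 years is already measured aboard the probe.
Total: 47.60 + 0.7924 + 23.10 years.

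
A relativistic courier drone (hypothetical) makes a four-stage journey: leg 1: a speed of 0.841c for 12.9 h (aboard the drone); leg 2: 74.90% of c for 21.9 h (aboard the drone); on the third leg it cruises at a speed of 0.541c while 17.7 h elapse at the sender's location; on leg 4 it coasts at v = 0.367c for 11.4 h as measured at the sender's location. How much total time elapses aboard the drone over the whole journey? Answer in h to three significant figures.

τ = 60.3 h

Leg 1: 12.9 h is already measured aboard the drone.
Leg 2: 21.9 h is already measured aboard the drone.
Leg 3: γ = 1/√(1 − 0.541²) = 1/√0.7073 = 1.189; τ_3 = 17.7/1.189 = 14.89 h.
Leg 4: γ = 1/√(1 − 0.367²) = 1/√0.8653 = 1.075; τ_4 = 11.4/1.075 = 10.60 h.
Total: 12.90 + 21.90 + 14.89 + 10.60 h.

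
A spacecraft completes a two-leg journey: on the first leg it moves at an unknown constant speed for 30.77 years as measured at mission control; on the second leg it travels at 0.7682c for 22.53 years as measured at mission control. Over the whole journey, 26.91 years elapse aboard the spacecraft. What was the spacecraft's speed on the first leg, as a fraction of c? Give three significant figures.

β = 0.914

Leg 1: speed unknown; τ_1 = 30.77/γ_1.
Leg 2: γ = 1/√(1 − 0.7682²) = 1/√0.4099 = 1.562; τ_2 = 22.53/1.562 = 14.42 years.
Total proper time: τ_1 + 14.42 = 26.91, so τ_1 = 26.91 − 14.42 = 12.49 years.
γ_1 = 30.77/12.49 = 2.464; β = √(1 − 1/γ²) = √0.8353.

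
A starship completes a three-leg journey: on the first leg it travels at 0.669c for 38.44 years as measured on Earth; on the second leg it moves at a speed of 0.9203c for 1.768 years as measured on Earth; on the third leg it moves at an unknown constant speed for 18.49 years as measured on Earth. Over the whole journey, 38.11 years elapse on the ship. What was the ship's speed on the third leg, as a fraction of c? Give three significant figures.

β = 0.878

Leg 1: γ = 1/√(1 − 0.669²) = 1/√0.5524 = 1.345; τ_1 = 38.44/1.345 = 28.57 years.
Leg 2: γ = 1/√(1 − 0.9203²) = 1/√0.1530 = 2.556; τ_2 = 1.768/2.556 = 0.6917 years.
Leg 3: speed unknown; τ_3 = 18.49/γ_3.
Total proper time: 28.57 + 0.6917 + τ_3 = 38.11, so τ_3 = 38.11 − 29.26 = 8.847 years.
γ_3 = 18.49/8.847 = 2.090; β = √(1 − 1/γ²) = √0.7710.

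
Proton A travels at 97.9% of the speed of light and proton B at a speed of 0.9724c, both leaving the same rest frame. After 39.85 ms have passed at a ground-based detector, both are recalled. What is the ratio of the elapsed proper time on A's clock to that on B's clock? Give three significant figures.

τ_A/τ_B = 0.874

A: β = 0.979; γ = 1/√(1 − 0.979²) = 1/√0.04156 = 4.905. B: γ = 1/√(1 − 0.9724²) = 1/√0.05444 = 4.286.
τ_A/τ_B = γ_B/γ_A = 4.286/4.905 = 0.8737, so τ_A/τ_B = 0.8737.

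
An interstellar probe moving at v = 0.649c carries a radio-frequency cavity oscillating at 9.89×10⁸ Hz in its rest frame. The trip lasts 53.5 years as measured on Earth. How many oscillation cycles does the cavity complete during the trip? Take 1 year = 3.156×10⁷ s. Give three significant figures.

N = 1.27×10¹⁸

γ = 1/√(1 − 0.649²) = 1/√0.5788 = 1.314
The oscillator's own cycle count is N = f × τ where τ is the proper time aboard the probe. τ = Δt/γ = 53.5/1.314 = 40.70 years = 1.285×10⁹ s.
N = 9.89×10⁸ × 1.285×10⁹ = 1.270×10¹⁸.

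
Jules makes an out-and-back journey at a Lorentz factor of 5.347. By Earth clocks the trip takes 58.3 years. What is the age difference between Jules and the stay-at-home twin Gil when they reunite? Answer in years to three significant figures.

γ = 5.347
Jules's elapsed proper time: τ = 58.3/5.347 = 10.90 years.
Age gap = Δt − τ = 58.3 − 10.90 years.

Δt − τ = 47.4 years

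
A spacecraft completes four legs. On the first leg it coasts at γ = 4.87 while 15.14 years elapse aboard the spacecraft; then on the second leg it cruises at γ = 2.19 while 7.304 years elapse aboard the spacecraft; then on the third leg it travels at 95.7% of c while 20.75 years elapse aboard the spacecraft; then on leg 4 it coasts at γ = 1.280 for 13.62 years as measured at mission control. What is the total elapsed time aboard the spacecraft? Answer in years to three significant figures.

Leg 1: 15.14 years is already measured aboard the spacecraft.
Leg 2: 7.304 years is already measured aboard the spacecraft.
Leg 3: 20.75 years is already measured aboard the spacecraft.
Leg 4: γ = 1.280; τ_4 = 13.62/1.280 = 10.64 years.
Total: 15.14 + 7.304 + 20.75 + 10.64 years.

τ = 53.8 years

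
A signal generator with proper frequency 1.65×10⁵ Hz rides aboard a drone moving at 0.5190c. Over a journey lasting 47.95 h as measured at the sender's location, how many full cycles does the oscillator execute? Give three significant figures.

N = 2.43×10¹⁰

γ = 1/√(1 − 0.5190²) = 1/√0.7306 = 1.170
The oscillator's own cycle count is N = f × τ where τ is the proper time aboard the drone. τ = Δt/γ = 47.95/1.170 = 40.99 h = 1.476×10⁵ s.
N = 1.65×10⁵ × 1.476×10⁵ = 2.435×10¹⁰.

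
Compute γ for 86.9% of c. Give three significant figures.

β = 0.869; γ = 1/√(1 − 0.869²) = 1/√0.2448 = 2.021

γ = 2.02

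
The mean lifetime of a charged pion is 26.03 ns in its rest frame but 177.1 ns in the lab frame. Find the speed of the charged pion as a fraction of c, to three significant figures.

γ = Δt/τ₀ = 177.1/26.03 = 6.804
β = √(1 − 1/γ²) = √(1 − 0.02160) = √0.9784

v = 0.989c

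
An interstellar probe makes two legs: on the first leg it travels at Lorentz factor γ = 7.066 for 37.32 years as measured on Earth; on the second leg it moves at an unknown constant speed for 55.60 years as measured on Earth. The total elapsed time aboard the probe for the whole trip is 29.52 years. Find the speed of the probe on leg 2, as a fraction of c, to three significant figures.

β = 0.900

Leg 1: γ = 7.066; τ_1 = 37.32/7.066 = 5.282 years.
Leg 2: speed unknown; τ_2 = 55.60/γ_2.
Total proper time: 5.282 + τ_2 = 29.52, so τ_2 = 29.52 − 5.282 = 24.24 years.
γ_2 = 55.60/24.24 = 2.294; β = √(1 − 1/γ²) = √0.8100.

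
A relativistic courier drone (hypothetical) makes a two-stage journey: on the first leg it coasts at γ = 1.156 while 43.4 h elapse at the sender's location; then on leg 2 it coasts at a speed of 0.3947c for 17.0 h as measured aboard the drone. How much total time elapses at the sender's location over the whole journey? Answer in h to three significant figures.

Δt = 61.9 h

Leg 1: 43.4 h is already measured at the sender's location.
Leg 2: γ = 1/√(1 − 0.3947²) = 1/√0.8442 = 1.088; Δt_2 = 1.088 × 17.0 = 18.50 h.
Total: 43.40 + 18.50 h.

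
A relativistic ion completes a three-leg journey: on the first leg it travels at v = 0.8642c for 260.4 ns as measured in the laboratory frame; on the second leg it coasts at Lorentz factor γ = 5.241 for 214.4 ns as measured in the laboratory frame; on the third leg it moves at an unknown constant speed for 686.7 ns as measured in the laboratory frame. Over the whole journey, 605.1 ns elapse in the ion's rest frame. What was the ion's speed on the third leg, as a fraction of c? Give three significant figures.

Leg 1: γ = 1/√(1 − 0.8642²) = 1/√0.2532 = 1.987; τ_1 = 260.4/1.987 = 131.0 ns.
Leg 2: γ = 5.241; τ_2 = 214.4/5.241 = 40.91 ns.
Leg 3: speed unknown; τ_3 = 686.7/γ_3.
Total proper time: 131.0 + 40.91 + τ_3 = 605.1, so τ_3 = 605.1 − 171.9 = 433.2 ns.
γ_3 = 686.7/433.2 = 1.585; β = √(1 − 1/γ²) = √0.6021.

β = 0.776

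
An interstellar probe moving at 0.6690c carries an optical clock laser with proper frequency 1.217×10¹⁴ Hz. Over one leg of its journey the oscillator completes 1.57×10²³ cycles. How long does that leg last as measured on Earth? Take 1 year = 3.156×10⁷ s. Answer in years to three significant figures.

γ = 1/√(1 − 0.6690²) = 1/√0.5524 = 1.345
Proper time for N cycles: τ = N/f = 1.57×10²³/(1.217×10¹⁴) = 1.290×10⁹ s = 40.88 years.
Lab-frame duration Δt = γτ = 1.345 × 40.88 = 55.00 years.

Δt = 55.0 years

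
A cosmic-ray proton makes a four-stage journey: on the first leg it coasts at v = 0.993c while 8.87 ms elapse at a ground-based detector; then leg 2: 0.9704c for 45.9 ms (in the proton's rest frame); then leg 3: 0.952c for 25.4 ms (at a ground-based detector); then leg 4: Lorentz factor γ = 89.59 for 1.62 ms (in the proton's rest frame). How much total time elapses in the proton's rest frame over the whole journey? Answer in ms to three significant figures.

Leg 1: γ = 1/√(1 − 0.993²) = 1/√0.01395 = 8.466; τ_1 = 8.87/8.466 = 1.048 ms.
Leg 2: 45.9 ms is already measured in the proton's rest frame.
Leg 3: γ = 1/√(1 − 0.952²) = 1/√0.09370 = 3.267; τ_3 = 25.4/3.267 = 7.775 ms.
Leg 4: 1.62 ms is already measured in the proton's rest frame.
Total: 1.048 + 45.90 + 7.775 + 1.620 ms.

τ = 56.3 ms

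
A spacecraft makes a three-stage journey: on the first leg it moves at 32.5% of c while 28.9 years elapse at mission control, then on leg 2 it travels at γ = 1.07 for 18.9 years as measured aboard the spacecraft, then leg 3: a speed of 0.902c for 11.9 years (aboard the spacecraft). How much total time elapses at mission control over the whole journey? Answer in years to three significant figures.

Leg 1: 28.9 years is already measured at mission control.
Leg 2: γ = 1.07; Δt_2 = 1.070 × 18.9 = 20.22 years.
Leg 3: γ = 1/√(1 − 0.902²) = 1/√0.1864 = 2.316; Δt_3 = 2.316 × 11.9 = 27.56 years.
Total: 28.90 + 20.22 + 27.56 years.

Δt = 76.7 years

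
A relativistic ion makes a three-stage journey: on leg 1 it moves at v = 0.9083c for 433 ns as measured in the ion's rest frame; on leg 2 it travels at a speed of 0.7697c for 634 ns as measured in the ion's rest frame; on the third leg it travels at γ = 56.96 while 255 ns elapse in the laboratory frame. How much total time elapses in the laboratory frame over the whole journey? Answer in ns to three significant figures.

Leg 1: γ = 1/√(1 − 0.9083²) = 1/√0.1750 = 2.391; Δt_1 = 2.391 × 433 = 1035 ns.
Leg 2: γ = 1/√(1 − 0.7697²) = 1/√0.4076 = 1.566; Δt_2 = 1.566 × 634 = 993.1 ns.
Leg 3: 255 ns is already measured in the laboratory frame.
Total: 1035 + 993.1 + 255.0 ns.

Δt = 2280 ns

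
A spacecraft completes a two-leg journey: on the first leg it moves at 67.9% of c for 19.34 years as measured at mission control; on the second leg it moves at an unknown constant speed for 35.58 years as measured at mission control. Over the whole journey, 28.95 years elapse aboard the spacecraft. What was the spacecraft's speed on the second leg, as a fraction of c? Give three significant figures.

β = 0.910

Leg 1: β = 0.679; γ = 1/√(1 − 0.679²) = 1/√0.5390 = 1.362; τ_1 = 19.34/1.362 = 14.20 years.
Leg 2: speed unknown; τ_2 = 35.58/γ_2.
Total proper time: 14.20 + τ_2 = 28.95, so τ_2 = 28.95 − 14.20 = 14.75 years.
γ_2 = 35.58/14.75 = 2.412; β = √(1 − 1/γ²) = √0.8281.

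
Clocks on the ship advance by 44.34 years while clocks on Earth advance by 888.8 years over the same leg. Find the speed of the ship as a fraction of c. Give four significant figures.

v = 0.9988c

The proper time is measured on the ship (both events occur at the ship's location); Δt is measured on Earth. γ = Δt/τ = 888.8/44.34 = 20.05.
β = √(1 − 1/γ²) = √(1 − 0.002489) = √0.9975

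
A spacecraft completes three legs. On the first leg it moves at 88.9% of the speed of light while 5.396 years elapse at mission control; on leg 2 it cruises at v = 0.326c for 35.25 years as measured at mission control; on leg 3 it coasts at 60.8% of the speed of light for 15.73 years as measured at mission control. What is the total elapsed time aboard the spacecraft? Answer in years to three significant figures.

τ = 48.3 years

Leg 1: β = 0.889; γ = 1/√(1 − 0.889²) = 1/√0.2097 = 2.184; τ_1 = 5.396/2.184 = 2.471 years.
Leg 2: γ = 1/√(1 − 0.326²) = 1/√0.8937 = 1.058; τ_2 = 35.25/1.058 = 33.32 years.
Leg 3: β = 0.608; γ = 1/√(1 − 0.608²) = 1/√0.6303 = 1.260; τ_3 = 15.73/1.260 = 12.49 years.
Total: 2.471 + 33.32 + 12.49 years.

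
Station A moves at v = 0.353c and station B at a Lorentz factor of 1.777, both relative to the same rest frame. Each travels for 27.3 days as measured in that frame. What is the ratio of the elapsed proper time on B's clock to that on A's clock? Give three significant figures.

A: γ = 1/√(1 − 0.353²) = 1/√0.8754 = 1.069. B: γ = 1.777.
τ_A/τ_B = γ_B/γ_A = 1.777/1.069 = 1.663, so τ_B/τ_A = 0.6015.

τ_B/τ_A = 0.601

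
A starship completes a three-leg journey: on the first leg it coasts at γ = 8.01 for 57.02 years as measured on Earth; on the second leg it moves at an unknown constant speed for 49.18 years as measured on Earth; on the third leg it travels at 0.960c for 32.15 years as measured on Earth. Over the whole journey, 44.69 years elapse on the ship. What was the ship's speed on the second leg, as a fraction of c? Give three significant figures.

Leg 1: γ = 8.01; τ_1 = 57.02/8.010 = 7.119 years.
Leg 2: speed unknown; τ_2 = 49.18/γ_2.
Leg 3: γ = 1/√(1 − 0.960²) = 25/7 ≈ 3.571; τ_3 = 32.15/3.571 = 9.002 years.
Total proper time: 7.119 + τ_2 + 9.002 = 44.69, so τ_2 = 44.69 − 16.12 = 28.57 years.
γ_2 = 49.18/28.57 = 1.721; β = √(1 − 1/γ²) = √0.6625.

β = 0.814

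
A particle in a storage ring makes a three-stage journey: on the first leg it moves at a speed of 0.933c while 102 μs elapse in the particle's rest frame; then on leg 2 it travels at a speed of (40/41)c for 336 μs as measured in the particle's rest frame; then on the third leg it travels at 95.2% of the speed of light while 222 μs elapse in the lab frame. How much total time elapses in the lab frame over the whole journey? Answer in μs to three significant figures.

Leg 1: γ = 1/√(1 − 0.933²) = 1/√0.1295 = 2.779; Δt_1 = 2.779 × 102 = 283.4 μs.
Leg 2: γ = 1/√(1 − (40/41)²) = 41/9 ≈ 4.556; Δt_2 = 4.556 × 336 = 1531 μs.
Leg 3: 222 μs is already measured in the lab frame.
Total: 283.4 + 1531 + 222.0 μs.

Δt = 2040 μs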